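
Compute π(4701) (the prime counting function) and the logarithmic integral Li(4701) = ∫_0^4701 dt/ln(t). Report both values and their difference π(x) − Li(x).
π(4701) = 634;  Li(4701) ≈ 649.05;  π(x) − Li(x) ≈ -15.05.

Direct count of primes ≤ 4701 gives π(4701) = 634. Numerical evaluation of the logarithmic integral gives Li(4701) ≈ 649.05. The difference π(x) − Li(x) ≈ -15.05 is typically negative for small/moderate x (Li(x) overestimates), though Littlewood's theorem shows this sign changes infinitely often.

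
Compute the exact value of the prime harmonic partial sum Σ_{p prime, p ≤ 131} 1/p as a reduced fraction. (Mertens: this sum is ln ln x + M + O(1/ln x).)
Σ 1/p = 980956909242278731029785409368357903506317057050081/525896479052627740771371797072411912900610967452630

π(131) = 32, so the primes ≤ 131 are [2, 3, 5, 7, 11, 13, 17, 19, 23, 29, 31, 37, 41, 43, 47, 53, 59, 61, 67, 71, 73, 79, 83, 89, 97, 101, 103, 107, 109, 113, 127, 131]. Summing 1/p over these primes: 980956909242278731029785409368357903506317057050081/525896479052627740771371797072411912900610967452630 ≈ 1.8653. Mertens estimate ln ln(131) + 0.2615 ≈ 1.8457.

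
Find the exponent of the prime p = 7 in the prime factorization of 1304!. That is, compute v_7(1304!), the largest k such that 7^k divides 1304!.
v_7(1304!) = 215

Legendre's formula: v_p(n!) = Σ_{k ≥ 1} ⌊n / p^k⌋. For p = 7, n = 1304, the terms are:
  ⌊1304/7^1⌋ = ⌊1304/7⌋ = 186
  ⌊1304/7^2⌋ = ⌊1304/49⌋ = 26
  ⌊1304/7^3⌋ = ⌊1304/343⌋ = 3
(the next term ⌊1304/7^4⌋ = 0, terminating the sum). Summing: v_7(1304!) = 186 + 26 + 3 = 215.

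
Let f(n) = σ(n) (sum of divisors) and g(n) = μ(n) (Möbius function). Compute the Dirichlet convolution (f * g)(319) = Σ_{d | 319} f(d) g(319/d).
(σ * μ)(319) = 319

Divisors of 319: [1, 11, 29, 319]. For each d | 319:
  d = 1: σ(1) · μ(319/1) = 1 · 1 = 1
  d = 11: σ(11) · μ(319/11) = 12 · -1 = -12
  d = 29: σ(29) · μ(319/29) = 30 · -1 = -30
  d = 319: σ(319) · μ(319/319) = 360 · 1 = 360
Summing: (σ * μ)(319) = 1 + -12 + -30 + 360 = 319.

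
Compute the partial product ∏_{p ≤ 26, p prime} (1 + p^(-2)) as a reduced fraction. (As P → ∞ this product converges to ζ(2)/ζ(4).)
∏ = 3394003400000/2252055594789

The primes p ≤ 26 are [2, 3, 5, 7, 11, 13, 17, 19, 23]. For each, (1 + 1/p^2) = (p^2 + 1)/p^2. Multiplying these fractions over p ∈ [2, 3, 5, 7, 11, 13, 17, 19, 23] gives 3394003400000/2252055594789. (In the limit P → ∞ this tends to ζ(2)/ζ(4).)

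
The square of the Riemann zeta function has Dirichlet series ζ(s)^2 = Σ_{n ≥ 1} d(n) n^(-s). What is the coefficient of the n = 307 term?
d(307) = 2

ζ(s)^2 = (Σ 1/m^s)(Σ 1/k^s). The coefficient of 1/n^s in the product is the number of ordered pairs (m, k) with mk = n, which equals d(n). For n = 307, divisors are [1, 307], so d(307) = 2.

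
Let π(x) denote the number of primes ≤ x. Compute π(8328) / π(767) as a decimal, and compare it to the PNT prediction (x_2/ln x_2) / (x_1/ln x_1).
π(8328)/π(767) = 1044/135 ≈ 7.7333;  PNT prediction ≈ 7.9894.

π(767) = 135 and π(8328) = 1044, so π(8328)/π(767) ≈ 7.7333. The PNT-predicted ratio is (8328/ln(8328)) / (767/ln(767)) ≈ 7.9894. The two agree to within a few percent, as expected.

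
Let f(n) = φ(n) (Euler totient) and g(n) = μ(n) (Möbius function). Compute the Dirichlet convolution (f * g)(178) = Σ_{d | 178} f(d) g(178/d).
(φ * μ)(178) = 0

Divisors of 178: [1, 2, 89, 178]. For each d | 178:
  d = 1: φ(1) · μ(178/1) = 1 · 1 = 1
  d = 2: φ(2) · μ(178/2) = 1 · -1 = -1
  d = 89: φ(89) · μ(178/89) = 88 · -1 = -88
  d = 178: φ(178) · μ(178/178) = 88 · 1 = 88
Summing: (φ * μ)(178) = 1 + -1 + -88 + 88 = 0.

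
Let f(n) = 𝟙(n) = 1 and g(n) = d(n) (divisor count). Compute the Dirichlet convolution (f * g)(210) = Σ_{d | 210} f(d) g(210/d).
(𝟙 * d)(210) = 81

Divisors of 210: [1, 2, 3, 5, 6, 7, 10, 14, 15, 21, 30, 35, 42, 70, 105, 210]. For each d | 210:
  d = 1: 𝟙(1) · d(210/1) = 1 · 16 = 16
  d = 2: 𝟙(2) · d(210/2) = 1 · 8 = 8
  d = 3: 𝟙(3) · d(210/3) = 1 · 8 = 8
  d = 5: 𝟙(5) · d(210/5) = 1 · 8 = 8
  d = 6: 𝟙(6) · d(210/6) = 1 · 4 = 4
  d = 7: 𝟙(7) · d(210/7) = 1 · 8 = 8
  d = 10: 𝟙(10) · d(210/10) = 1 · 4 = 4
  d = 14: 𝟙(14) · d(210/14) = 1 · 4 = 4
  d = 15: 𝟙(15) · d(210/15) = 1 · 4 = 4
  d = 21: 𝟙(21) · d(210/21) = 1 · 4 = 4
  d = 30: 𝟙(30) · d(210/30) = 1 · 2 = 2
  d = 35: 𝟙(35) · d(210/35) = 1 · 4 = 4
  d = 42: 𝟙(42) · d(210/42) = 1 · 2 = 2
  d = 70: 𝟙(70) · d(210/70) = 1 · 2 = 2
  d = 105: 𝟙(105) · d(210/105) = 1 · 2 = 2
  d = 210: 𝟙(210) · d(210/210) = 1 · 1 = 1
Summing: (𝟙 * d)(210) = 16 + 8 + 8 + 8 + 4 + 8 + 4 + 4 + 4 + 4 + 2 + 4 + 2 + 2 + 2 + 1 = 81.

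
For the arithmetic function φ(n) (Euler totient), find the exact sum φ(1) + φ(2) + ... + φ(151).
Σ_{n ≤ 151} φ(n) = 7008

Compute φ(n) for each 1 ≤ n ≤ 151: φ(1) = 1, φ(2) = 1, φ(3) = 2, φ(4) = 2, φ(5) = 4, φ(6) = 2, φ(7) = 6, φ(8) = 4, φ(9) = 6, φ(10) = 4, φ(11) = 10, φ(12) = 4, φ(13) = 12, φ(14) = 6, φ(15) = 8, φ(16) = 8, φ(17) = 16, φ(18) = 6, φ(19) = 18, φ(20) = 8, φ(21) = 12, φ(22) = 10, φ(23) = 22, φ(24) = 8, φ(25) = 20, φ(26) = 12, φ(27) = 18, φ(28) = 12, φ(29) = 28, φ(30) = 8, φ(31) = 30, φ(32) = 16, φ(33) = 20, φ(34) = 16, φ(35) = 24, φ(36) = 12, φ(37) = 36, φ(38) = 18, φ(39) = 24, φ(40) = 16, φ(41) = 40, φ(42) = 12, φ(43) = 42, φ(44) = 20, φ(45) = 24, φ(46) = 22, φ(47) = 46, φ(48) = 16, φ(49) = 42, φ(50) = 20, φ(51) = 32, φ(52) = 24, φ(53) = 52, φ(54) = 18, φ(55) = 40, φ(56) = 24, φ(57) = 36, φ(58) = 28, φ(59) = 58, φ(60) = 16, φ(61) = 60, φ(62) = 30, φ(63) = 36, φ(64) = 32, φ(65) = 48, φ(66) = 20, φ(67) = 66, φ(68) = 32, φ(69) = 44, φ(70) = 24, φ(71) = 70, φ(72) = 24, φ(73) = 72, φ(74) = 36, φ(75) = 40, φ(76) = 36, φ(77) = 60, φ(78) = 24, φ(79) = 78, φ(80) = 32, φ(81) = 54, φ(82) = 40, φ(83) = 82, φ(84) = 24, φ(85) = 64, φ(86) = 42, φ(87) = 56, φ(88) = 40, φ(89) = 88, φ(90) = 24, φ(91) = 72, φ(92) = 44, φ(93) = 60, φ(94) = 46, φ(95) = 72, φ(96) = 32, φ(97) = 96, φ(98) = 42, φ(99) = 60, φ(100) = 40, φ(101) = 100, φ(102) = 32, φ(103) = 102, φ(104) = 48, φ(105) = 48, φ(106) = 52, φ(107) = 106, φ(108) = 36, φ(109) = 108, φ(110) = 40, φ(111) = 72, φ(112) = 48, φ(113) = 112, φ(114) = 36, φ(115) = 88, φ(116) = 56, φ(117) = 72, φ(118) = 58, φ(119) = 96, φ(120) = 32, φ(121) = 110, φ(122) = 60, φ(123) = 80, φ(124) = 60, φ(125) = 100, φ(126) = 36, φ(127) = 126, φ(128) = 64, φ(129) = 84, φ(130) = 48, φ(131) = 130, φ(132) = 40, φ(133) = 108, φ(134) = 66, φ(135) = 72, φ(136) = 64, φ(137) = 136, φ(138) = 44, φ(139) = 138, φ(140) = 48, φ(141) = 92, φ(142) = 70, φ(143) = 120, φ(144) = 48, φ(145) = 112, φ(146) = 72, φ(147) = 84, φ(148) = 72, φ(149) = 148, φ(150) = 40, φ(151) = 150. Summing all 151 values: 7008. (Average order: Σ_{n ≤ x} φ(n) ~ (3/π²) x². For x = 151, (3/π²)·151² ≈ 6930.67.)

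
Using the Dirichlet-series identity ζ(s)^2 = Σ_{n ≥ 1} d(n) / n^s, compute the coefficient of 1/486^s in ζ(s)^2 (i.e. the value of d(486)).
d(486) = 12

ζ(s)^2 = (Σ 1/m^s)(Σ 1/k^s). The coefficient of 1/n^s in the product is the number of ordered pairs (m, k) with mk = n, which equals d(n). For n = 486, divisors are [1, 2, 3, 6, 9, 18, 27, 54, 81, 162, 243, 486], so d(486) = 12.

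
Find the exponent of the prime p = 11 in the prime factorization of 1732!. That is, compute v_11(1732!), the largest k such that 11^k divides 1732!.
v_11(1732!) = 172

Legendre's formula: v_p(n!) = Σ_{k ≥ 1} ⌊n / p^k⌋. For p = 11, n = 1732, the terms are:
  ⌊1732/11^1⌋ = ⌊1732/11⌋ = 157
  ⌊1732/11^2⌋ = ⌊1732/121⌋ = 14
  ⌊1732/11^3⌋ = ⌊1732/1331⌋ = 1
(the next term ⌊1732/11^4⌋ = 0, terminating the sum). Summing: v_11(1732!) = 157 + 14 + 1 = 172.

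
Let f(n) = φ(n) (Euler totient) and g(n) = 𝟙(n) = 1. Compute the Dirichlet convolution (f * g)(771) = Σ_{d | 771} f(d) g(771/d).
(φ * 𝟙)(771) = 771

Divisors of 771: [1, 3, 257, 771]. For each d | 771:
  d = 1: φ(1) · 𝟙(771/1) = 1 · 1 = 1
  d = 3: φ(3) · 𝟙(771/3) = 2 · 1 = 2
  d = 257: φ(257) · 𝟙(771/257) = 256 · 1 = 256
  d = 771: φ(771) · 𝟙(771/771) = 512 · 1 = 512
Summing: (φ * 𝟙)(771) = 1 + 2 + 256 + 512 = 771.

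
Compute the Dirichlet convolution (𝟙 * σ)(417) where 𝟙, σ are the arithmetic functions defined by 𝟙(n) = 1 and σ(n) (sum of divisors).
(𝟙 * σ)(417) = 705

Divisors of 417: [1, 3, 139, 417]. For each d | 417:
  d = 1: 𝟙(1) · σ(417/1) = 1 · 560 = 560
  d = 3: 𝟙(3) · σ(417/3) = 1 · 140 = 140
  d = 139: 𝟙(139) · σ(417/139) = 1 · 4 = 4
  d = 417: 𝟙(417) · σ(417/417) = 1 · 1 = 1
Summing: (𝟙 * σ)(417) = 560 + 140 + 4 + 1 = 705.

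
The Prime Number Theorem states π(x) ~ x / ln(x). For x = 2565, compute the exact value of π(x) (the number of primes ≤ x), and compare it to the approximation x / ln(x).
π(2565) = 375;  x/ln(x) ≈ 326.76;  relative error ≈ 12.86%.

Directly count primes up to 2565: π(2565) = 375. The PNT approximation gives 2565/ln(2565) ≈ 2565/7.84971 ≈ 326.76. Relative error (π(x) − x/ln(x)) / π(x) ≈ 12.86%; the approximation is known to undercount slightly (Li(x) is a better estimate).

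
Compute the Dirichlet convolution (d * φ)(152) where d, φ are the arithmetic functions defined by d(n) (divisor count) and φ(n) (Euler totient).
(d * φ)(152) = 300

Divisors of 152: [1, 2, 4, 8, 19, 38, 76, 152]. For each d | 152:
  d = 1: d(1) · φ(152/1) = 1 · 72 = 72
  d = 2: d(2) · φ(152/2) = 2 · 36 = 72
  d = 4: d(4) · φ(152/4) = 3 · 18 = 54
  d = 8: d(8) · φ(152/8) = 4 · 18 = 72
  d = 19: d(19) · φ(152/19) = 2 · 4 = 8
  d = 38: d(38) · φ(152/38) = 4 · 2 = 8
  d = 76: d(76) · φ(152/76) = 6 · 1 = 6
  d = 152: d(152) · φ(152/152) = 8 · 1 = 8
Summing: (d * φ)(152) = 72 + 72 + 54 + 72 + 8 + 8 + 6 + 8 = 300.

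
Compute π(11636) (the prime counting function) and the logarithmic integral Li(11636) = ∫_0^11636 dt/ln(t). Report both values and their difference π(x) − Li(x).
π(11636) = 1399;  Li(11636) ≈ 1422.28;  π(x) − Li(x) ≈ -23.28.

Direct count of primes ≤ 11636 gives π(11636) = 1399. Numerical evaluation of the logarithmic integral gives Li(11636) ≈ 1422.28. The difference π(x) − Li(x) ≈ -23.28 is typically negative for small/moderate x (Li(x) overestimates), though Littlewood's theorem shows this sign changes infinitely often.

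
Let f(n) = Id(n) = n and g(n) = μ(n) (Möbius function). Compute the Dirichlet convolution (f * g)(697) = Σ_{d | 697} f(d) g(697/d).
(Id * μ)(697) = 640

Divisors of 697: [1, 17, 41, 697]. For each d | 697:
  d = 1: Id(1) · μ(697/1) = 1 · 1 = 1
  d = 17: Id(17) · μ(697/17) = 17 · -1 = -17
  d = 41: Id(41) · μ(697/41) = 41 · -1 = -41
  d = 697: Id(697) · μ(697/697) = 697 · 1 = 697
Summing: (Id * μ)(697) = 1 + -17 + -41 + 697 = 640.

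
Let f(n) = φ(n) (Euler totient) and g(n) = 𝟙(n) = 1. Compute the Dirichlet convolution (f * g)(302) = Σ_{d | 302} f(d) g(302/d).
(φ * 𝟙)(302) = 302

Divisors of 302: [1, 2, 151, 302]. For each d | 302:
  d = 1: φ(1) · 𝟙(302/1) = 1 · 1 = 1
  d = 2: φ(2) · 𝟙(302/2) = 1 · 1 = 1
  d = 151: φ(151) · 𝟙(302/151) = 150 · 1 = 150
  d = 302: φ(302) · 𝟙(302/302) = 150 · 1 = 150
Summing: (φ * 𝟙)(302) = 1 + 1 + 150 + 150 = 302.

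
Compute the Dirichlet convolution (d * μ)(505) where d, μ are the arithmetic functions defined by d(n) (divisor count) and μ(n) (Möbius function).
(d * μ)(505) = 1

Divisors of 505: [1, 5, 101, 505]. For each d | 505:
  d = 1: d(1) · μ(505/1) = 1 · 1 = 1
  d = 5: d(5) · μ(505/5) = 2 · -1 = -2
  d = 101: d(101) · μ(505/101) = 2 · -1 = -2
  d = 505: d(505) · μ(505/505) = 4 · 1 = 4
Summing: (d * μ)(505) = 1 + -2 + -2 + 4 = 1.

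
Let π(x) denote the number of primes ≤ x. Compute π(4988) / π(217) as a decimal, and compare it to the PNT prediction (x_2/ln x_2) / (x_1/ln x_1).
π(4988)/π(217) = 667/47 ≈ 14.1915;  PNT prediction ≈ 14.5233.

π(217) = 47 and π(4988) = 667, so π(4988)/π(217) ≈ 14.1915. The PNT-predicted ratio is (4988/ln(4988)) / (217/ln(217)) ≈ 14.5233. The two agree to within a few percent, as expected.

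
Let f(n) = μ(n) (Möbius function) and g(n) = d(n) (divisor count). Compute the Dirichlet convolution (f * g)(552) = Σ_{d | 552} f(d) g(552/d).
(μ * d)(552) = 1

Divisors of 552: [1, 2, 3, 4, 6, 8, 12, 23, 24, 46, 69, 92, 138, 184, 276, 552]. For each d | 552:
  d = 1: μ(1) · d(552/1) = 1 · 16 = 16
  d = 2: μ(2) · d(552/2) = -1 · 12 = -12
  d = 3: μ(3) · d(552/3) = -1 · 8 = -8
  d = 4: μ(4) · d(552/4) = 0 · 8 = 0
  d = 6: μ(6) · d(552/6) = 1 · 6 = 6
  d = 8: μ(8) · d(552/8) = 0 · 4 = 0
  d = 12: μ(12) · d(552/12) = 0 · 4 = 0
  d = 23: μ(23) · d(552/23) = -1 · 8 = -8
  d = 24: μ(24) · d(552/24) = 0 · 2 = 0
  d = 46: μ(46) · d(552/46) = 1 · 6 = 6
  d = 69: μ(69) · d(552/69) = 1 · 4 = 4
  d = 92: μ(92) · d(552/92) = 0 · 4 = 0
  d = 138: μ(138) · d(552/138) = -1 · 3 = -3
  d = 184: μ(184) · d(552/184) = 0 · 2 = 0
  d = 276: μ(276) · d(552/276) = 0 · 2 = 0
  d = 552: μ(552) · d(552/552) = 0 · 1 = 0
Summing: (μ * d)(552) = 16 + -12 + -8 + 0 + 6 + 0 + 0 + -8 + 0 + 6 + 4 + 0 + -3 + 0 + 0 + 0 = 1.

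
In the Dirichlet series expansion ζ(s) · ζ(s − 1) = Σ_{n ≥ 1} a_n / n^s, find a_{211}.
σ(211) = 212

In the product (Σ m^0/m^s)(Σ k / k^s) = Σ (Σ_{d | n} d) / n^s, the coefficient of 1/n^s is σ(n) = Σ_{d | n} d. For n = 211, divisors are [1, 211]; summing: σ(211) = 212.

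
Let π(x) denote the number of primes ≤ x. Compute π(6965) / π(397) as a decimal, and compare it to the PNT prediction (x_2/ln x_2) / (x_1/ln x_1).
π(6965)/π(397) = 894/78 ≈ 11.4615;  PNT prediction ≈ 11.8643.

π(397) = 78 and π(6965) = 894, so π(6965)/π(397) ≈ 11.4615. The PNT-predicted ratio is (6965/ln(6965)) / (397/ln(397)) ≈ 11.8643. The two agree to within a few percent, as expected.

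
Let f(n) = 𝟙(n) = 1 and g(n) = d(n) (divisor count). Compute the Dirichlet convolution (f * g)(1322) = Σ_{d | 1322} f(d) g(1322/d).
(𝟙 * d)(1322) = 9

Divisors of 1322: [1, 2, 661, 1322]. For each d | 1322:
  d = 1: 𝟙(1) · d(1322/1) = 1 · 4 = 4
  d = 2: 𝟙(2) · d(1322/2) = 1 · 2 = 2
  d = 661: 𝟙(661) · d(1322/661) = 1 · 2 = 2
  d = 1322: 𝟙(1322) · d(1322/1322) = 1 · 1 = 1
Summing: (𝟙 * d)(1322) = 4 + 2 + 2 + 1 = 9.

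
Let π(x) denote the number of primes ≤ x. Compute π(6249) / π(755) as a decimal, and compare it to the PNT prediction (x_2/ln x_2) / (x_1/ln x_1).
π(6249)/π(755) = 812/133 ≈ 6.1053;  PNT prediction ≈ 6.2754.

π(755) = 133 and π(6249) = 812, so π(6249)/π(755) ≈ 6.1053. The PNT-predicted ratio is (6249/ln(6249)) / (755/ln(755)) ≈ 6.2754. The two agree to within a few percent, as expected.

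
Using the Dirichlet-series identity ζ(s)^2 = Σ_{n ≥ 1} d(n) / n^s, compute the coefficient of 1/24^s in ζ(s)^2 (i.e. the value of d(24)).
d(24) = 8

ζ(s)^2 = (Σ 1/m^s)(Σ 1/k^s). The coefficient of 1/n^s in the product is the number of ordered pairs (m, k) with mk = n, which equals d(n). For n = 24, divisors are [1, 2, 3, 4, 6, 8, 12, 24], so d(24) = 8.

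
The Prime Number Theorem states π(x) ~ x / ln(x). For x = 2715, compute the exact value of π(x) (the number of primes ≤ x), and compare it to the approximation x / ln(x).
π(2715) = 396;  x/ln(x) ≈ 343.39;  relative error ≈ 13.29%.

Directly count primes up to 2715: π(2715) = 396. The PNT approximation gives 2715/ln(2715) ≈ 2715/7.90655 ≈ 343.39. Relative error (π(x) − x/ln(x)) / π(x) ≈ 13.29%; the approximation is known to undercount slightly (Li(x) is a better estimate).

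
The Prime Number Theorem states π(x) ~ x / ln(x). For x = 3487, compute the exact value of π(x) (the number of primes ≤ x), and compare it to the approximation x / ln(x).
π(3487) = 487;  x/ln(x) ≈ 427.50;  relative error ≈ 12.22%.

Directly count primes up to 3487: π(3487) = 487. The PNT approximation gives 3487/ln(3487) ≈ 3487/8.15680 ≈ 427.50. Relative error (π(x) − x/ln(x)) / π(x) ≈ 12.22%; the approximation is known to undercount slightly (Li(x) is a better estimate).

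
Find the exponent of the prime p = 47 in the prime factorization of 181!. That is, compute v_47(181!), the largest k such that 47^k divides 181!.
v_47(181!) = 3

Legendre's formula: v_p(n!) = Σ_{k ≥ 1} ⌊n / p^k⌋. For p = 47, n = 181, the terms are:
  ⌊181/47^1⌋ = ⌊181/47⌋ = 3
(the next term ⌊181/47^2⌋ = 0, terminating the sum). Summing: v_47(181!) = 3 = 3.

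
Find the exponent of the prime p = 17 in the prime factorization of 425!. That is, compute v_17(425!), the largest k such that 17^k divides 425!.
v_17(425!) = 26

Legendre's formula: v_p(n!) = Σ_{k ≥ 1} ⌊n / p^k⌋. For p = 17, n = 425, the terms are:
  ⌊425/17^1⌋ = ⌊425/17⌋ = 25
  ⌊425/17^2⌋ = ⌊425/289⌋ = 1
(the next term ⌊425/17^3⌋ = 0, terminating the sum). Summing: v_17(425!) = 25 + 1 = 26.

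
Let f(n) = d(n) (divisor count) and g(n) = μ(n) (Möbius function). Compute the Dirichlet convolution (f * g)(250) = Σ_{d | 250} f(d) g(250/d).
(d * μ)(250) = 1

Divisors of 250: [1, 2, 5, 10, 25, 50, 125, 250]. For each d | 250:
  d = 1: d(1) · μ(250/1) = 1 · 0 = 0
  d = 2: d(2) · μ(250/2) = 2 · 0 = 0
  d = 5: d(5) · μ(250/5) = 2 · 0 = 0
  d = 10: d(10) · μ(250/10) = 4 · 0 = 0
  d = 25: d(25) · μ(250/25) = 3 · 1 = 3
  d = 50: d(50) · μ(250/50) = 6 · -1 = -6
  d = 125: d(125) · μ(250/125) = 4 · -1 = -4
  d = 250: d(250) · μ(250/250) = 8 · 1 = 8
Summing: (d * μ)(250) = 0 + 0 + 0 + 0 + 3 + -6 + -4 + 8 = 1.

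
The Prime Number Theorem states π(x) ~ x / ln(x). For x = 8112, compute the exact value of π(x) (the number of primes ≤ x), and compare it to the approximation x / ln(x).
π(8112) = 1020;  x/ln(x) ≈ 901.22;  relative error ≈ 11.64%.

Directly count primes up to 8112: π(8112) = 1020. The PNT approximation gives 8112/ln(8112) ≈ 8112/9.00110 ≈ 901.22. Relative error (π(x) − x/ln(x)) / π(x) ≈ 11.64%; the approximation is known to undercount slightly (Li(x) is a better estimate).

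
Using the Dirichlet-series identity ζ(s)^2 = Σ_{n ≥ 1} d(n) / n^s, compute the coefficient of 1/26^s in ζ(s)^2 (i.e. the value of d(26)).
d(26) = 4

ζ(s)^2 = (Σ 1/m^s)(Σ 1/k^s). The coefficient of 1/n^s in the product is the number of ordered pairs (m, k) with mk = n, which equals d(n). For n = 26, divisors are [1, 2, 13, 26], so d(26) = 4.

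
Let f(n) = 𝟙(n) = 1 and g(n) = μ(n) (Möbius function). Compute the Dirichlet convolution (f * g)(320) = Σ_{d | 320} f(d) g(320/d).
(𝟙 * μ)(320) = 0

Divisors of 320: [1, 2, 4, 5, 8, 10, 16, 20, 32, 40, 64, 80, 160, 320]. For each d | 320:
  d = 1: 𝟙(1) · μ(320/1) = 1 · 0 = 0
  d = 2: 𝟙(2) · μ(320/2) = 1 · 0 = 0
  d = 4: 𝟙(4) · μ(320/4) = 1 · 0 = 0
  d = 5: 𝟙(5) · μ(320/5) = 1 · 0 = 0
  d = 8: 𝟙(8) · μ(320/8) = 1 · 0 = 0
  d = 10: 𝟙(10) · μ(320/10) = 1 · 0 = 0
  d = 16: 𝟙(16) · μ(320/16) = 1 · 0 = 0
  d = 20: 𝟙(20) · μ(320/20) = 1 · 0 = 0
  d = 32: 𝟙(32) · μ(320/32) = 1 · 1 = 1
  d = 40: 𝟙(40) · μ(320/40) = 1 · 0 = 0
  d = 64: 𝟙(64) · μ(320/64) = 1 · -1 = -1
  d = 80: 𝟙(80) · μ(320/80) = 1 · 0 = 0
  d = 160: 𝟙(160) · μ(320/160) = 1 · -1 = -1
  d = 320: 𝟙(320) · μ(320/320) = 1 · 1 = 1
Summing: (𝟙 * μ)(320) = 0 + 0 + 0 + 0 + 0 + 0 + 0 + 0 + 1 + 0 + -1 + 0 + -1 + 1 = 0.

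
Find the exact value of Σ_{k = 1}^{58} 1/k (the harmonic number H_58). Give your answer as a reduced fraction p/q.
H_58 = 254381445831833111660789/54749786241679275146400

Direct summation: H_58 = 1 + 1/2 + ... + 1/58. The least common denominator is lcm(1, ..., 58) = 164249358725037825439200; over this denominator the numerator is 164249358725037825439200 + 82124679362518912719600 + 54749786241679275146400 + 41062339681259456359800 + 32849871745007565087840 + 27374893120839637573200 + 23464194103576832205600 + 20531169840629728179900 + 18249928747226425048800 + 16424935872503782543920 + 14931759884094347767200 + 13687446560419818786600 + 12634566055772140418400 + 11732097051788416102800 + 10949957248335855029280 + 10265584920314864089950 + 9661726983825754437600 + 9124964373613212524400 + 8644703090791464496800 + 8212467936251891271960 + 7821398034525610735200 + 7465879942047173883600 + 7141276466305992410400 + 6843723280209909393300 + 6569974349001513017568 + 6317283027886070209200 + 6083309582408808349600 + 5866048525894208051400 + 5663770990518545704800 + 5474978624167927514640 + 5298366410485091143200 + 5132792460157432044975 + 4977253294698115922400 + 4830863491912877218800 + 4692838820715366441120 + 4562482186806606262200 + 4439171857433454741600 + 4322351545395732248400 + 4211522018590713472800 + 4106233968125945635980 + 4006081920122873791200 + 3910699017262805367600 + 3819752528489251754400 + 3732939971023586941800 + 3649985749445285009760 + 3570638233152996205200 + 3494667206915698413600 + 3421861640104954696650 + 3352027729082404600800 + 3284987174500756508784 + 3220575661275251479200 + 3158641513943035104600 + 3099044504245996706400 + 3041654791204404174800 + 2986351976818869553440 + 2933024262947104025700 + 2881567696930488165600 + 2831885495259272852400 = 763144337495499334982367, so H_58 = 763144337495499334982367/164249358725037825439200; reducing by gcd(763144337495499334982367, 164249358725037825439200) = 3 gives 254381445831833111660789/54749786241679275146400 ≈ 4.64625. (The PNT-adjacent estimate ln(58) + γ ≈ 4.63766 matches within O(1/n).)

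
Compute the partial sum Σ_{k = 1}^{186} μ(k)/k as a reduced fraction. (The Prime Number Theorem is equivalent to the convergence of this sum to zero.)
Σ μ(k)/k = -55904716700650094585757261442743547013594163990986855470571201859213527/5397346292805549782720214077673687806275517530364350655459511599582614290

Values of μ(k) for 1 ≤ k ≤ 186: μ(1) = 1, μ(2) = -1, μ(3) = -1, μ(5) = -1, μ(6) = 1, μ(7) = -1, μ(10) = 1, μ(11) = -1, μ(13) = -1, μ(14) = 1, μ(15) = 1, μ(17) = -1, μ(19) = -1, μ(21) = 1, μ(22) = 1, μ(23) = -1, μ(26) = 1, μ(29) = -1, μ(30) = -1, μ(31) = -1, μ(33) = 1, μ(34) = 1, μ(35) = 1, μ(37) = -1, μ(38) = 1, μ(39) = 1, μ(41) = -1, μ(42) = -1, μ(43) = -1, μ(46) = 1, μ(47) = -1, μ(51) = 1, μ(53) = -1, μ(55) = 1, μ(57) = 1, μ(58) = 1, μ(59) = -1, μ(61) = -1, μ(62) = 1, μ(65) = 1, μ(66) = -1, μ(67) = -1, μ(69) = 1, μ(70) = -1, μ(71) = -1, μ(73) = -1, μ(74) = 1, μ(77) = 1, μ(78) = -1, μ(79) = -1, μ(82) = 1, μ(83) = -1, μ(85) = 1, μ(86) = 1, μ(87) = 1, μ(89) = -1, μ(91) = 1, μ(93) = 1, μ(94) = 1, μ(95) = 1, μ(97) = -1, μ(101) = -1, μ(102) = -1, μ(103) = -1, μ(105) = -1, μ(106) = 1, μ(107) = -1, μ(109) = -1, μ(110) = -1, μ(111) = 1, μ(113) = -1, μ(114) = -1, μ(115) = 1, μ(118) = 1, μ(119) = 1, μ(122) = 1, μ(123) = 1, μ(127) = -1, μ(129) = 1, μ(130) = -1, μ(131) = -1, μ(133) = 1, μ(134) = 1, μ(137) = -1, μ(138) = -1, μ(139) = -1, μ(141) = 1, μ(142) = 1, μ(143) = 1, μ(145) = 1, μ(146) = 1, μ(149) = -1, μ(151) = -1, μ(154) = -1, μ(155) = 1, μ(157) = -1, μ(158) = 1, μ(159) = 1, μ(161) = 1, μ(163) = -1, μ(165) = -1, μ(166) = 1, μ(167) = -1, μ(170) = -1, μ(173) = -1, μ(174) = -1, μ(177) = 1, μ(178) = 1, μ(179) = -1, μ(181) = -1, μ(182) = -1, μ(183) = 1, μ(185) = 1, μ(186) = -1, with μ = 0 on non-squarefree integers. Summing μ(k)/k for k where μ(k) ≠ 0 gives -55904716700650094585757261442743547013594163990986855470571201859213527/5397346292805549782720214077673687806275517530364350655459511599582614290 ≈ -0.0104. (PNT ⟺ this sum → 0 as n → ∞.)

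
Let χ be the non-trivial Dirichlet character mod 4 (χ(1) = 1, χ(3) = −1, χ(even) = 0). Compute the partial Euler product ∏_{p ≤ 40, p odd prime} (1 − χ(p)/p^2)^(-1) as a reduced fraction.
∏ = 136633422149134339/149104402366464000

The odd primes p ≤ 40 are [3, 5, 7, 11, 13, 17, 19, 23, 29, 31, 37]. For each, χ(p) = 1 if p ≡ 1 mod 4, χ(p) = −1 if p ≡ 3 mod 4. Taking (1 − χ(p)/p^2)^(-1) = p^2/(p^2 − χ(p)): (1 − (-1)/3^2)^(-1) · (1 − (1)/5^2)^(-1) · (1 − (-1)/7^2)^(-1) · (1 − (-1)/11^2)^(-1) · (1 − (1)/13^2)^(-1) · (1 − (1)/17^2)^(-1) · (1 − (-1)/19^2)^(-1) · (1 − (-1)/23^2)^(-1) · (1 − (1)/29^2)^(-1) · (1 − (-1)/31^2)^(-1) · (1 − (1)/37^2)^(-1) = 136633422149134339/149104402366464000.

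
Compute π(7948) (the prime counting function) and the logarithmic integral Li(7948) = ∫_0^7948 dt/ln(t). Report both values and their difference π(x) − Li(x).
π(7948) = 1003;  Li(7948) ≈ 1020.63;  π(x) − Li(x) ≈ -17.63.

Direct count of primes ≤ 7948 gives π(7948) = 1003. Numerical evaluation of the logarithmic integral gives Li(7948) ≈ 1020.63. The difference π(x) − Li(x) ≈ -17.63 is typically negative for small/moderate x (Li(x) overestimates), though Littlewood's theorem shows this sign changes infinitely often.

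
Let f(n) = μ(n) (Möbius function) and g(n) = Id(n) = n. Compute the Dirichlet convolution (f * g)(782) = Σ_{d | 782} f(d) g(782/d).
(μ * Id)(782) = 352

Divisors of 782: [1, 2, 17, 23, 34, 46, 391, 782]. For each d | 782:
  d = 1: μ(1) · Id(782/1) = 1 · 782 = 782
  d = 2: μ(2) · Id(782/2) = -1 · 391 = -391
  d = 17: μ(17) · Id(782/17) = -1 · 46 = -46
  d = 23: μ(23) · Id(782/23) = -1 · 34 = -34
  d = 34: μ(34) · Id(782/34) = 1 · 23 = 23
  d = 46: μ(46) · Id(782/46) = 1 · 17 = 17
  d = 391: μ(391) · Id(782/391) = 1 · 2 = 2
  d = 782: μ(782) · Id(782/782) = -1 · 1 = -1
Summing: (μ * Id)(782) = 782 + -391 + -46 + -34 + 23 + 17 + 2 + -1 = 352.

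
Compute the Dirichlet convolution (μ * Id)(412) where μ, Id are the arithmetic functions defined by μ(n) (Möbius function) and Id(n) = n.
(μ * Id)(412) = 204

Divisors of 412: [1, 2, 4, 103, 206, 412]. For each d | 412:
  d = 1: μ(1) · Id(412/1) = 1 · 412 = 412
  d = 2: μ(2) · Id(412/2) = -1 · 206 = -206
  d = 4: μ(4) · Id(412/4) = 0 · 103 = 0
  d = 103: μ(103) · Id(412/103) = -1 · 4 = -4
  d = 206: μ(206) · Id(412/206) = 1 · 2 = 2
  d = 412: μ(412) · Id(412/412) = 0 · 1 = 0
Summing: (μ * Id)(412) = 412 + -206 + 0 + -4 + 2 + 0 = 204.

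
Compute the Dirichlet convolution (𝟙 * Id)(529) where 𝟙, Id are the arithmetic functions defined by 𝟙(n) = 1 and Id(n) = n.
(𝟙 * Id)(529) = 553

Divisors of 529: [1, 23, 529]. For each d | 529:
  d = 1: 𝟙(1) · Id(529/1) = 1 · 529 = 529
  d = 23: 𝟙(23) · Id(529/23) = 1 · 23 = 23
  d = 529: 𝟙(529) · Id(529/529) = 1 · 1 = 1
Summing: (𝟙 * Id)(529) = 529 + 23 + 1 = 553.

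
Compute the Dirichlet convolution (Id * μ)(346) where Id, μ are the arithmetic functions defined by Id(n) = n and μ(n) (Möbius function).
(Id * μ)(346) = 172

Divisors of 346: [1, 2, 173, 346]. For each d | 346:
  d = 1: Id(1) · μ(346/1) = 1 · 1 = 1
  d = 2: Id(2) · μ(346/2) = 2 · -1 = -2
  d = 173: Id(173) · μ(346/173) = 173 · -1 = -173
  d = 346: Id(346) · μ(346/346) = 346 · 1 = 346
Summing: (Id * μ)(346) = 1 + -2 + -173 + 346 = 172.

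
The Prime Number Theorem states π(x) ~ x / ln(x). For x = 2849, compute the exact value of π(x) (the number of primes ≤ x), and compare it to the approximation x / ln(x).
π(2849) = 413;  x/ln(x) ≈ 358.15;  relative error ≈ 13.28%.

Directly count primes up to 2849: π(2849) = 413. The PNT approximation gives 2849/ln(2849) ≈ 2849/7.95472 ≈ 358.15. Relative error (π(x) − x/ln(x)) / π(x) ≈ 13.28%; the approximation is known to undercount slightly (Li(x) is a better estimate).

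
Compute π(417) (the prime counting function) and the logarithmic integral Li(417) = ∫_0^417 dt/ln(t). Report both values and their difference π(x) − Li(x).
π(417) = 80;  Li(417) ≈ 88.25;  π(x) − Li(x) ≈ -8.25.

Direct count of primes ≤ 417 gives π(417) = 80. Numerical evaluation of the logarithmic integral gives Li(417) ≈ 88.25. The difference π(x) − Li(x) ≈ -8.25 is typically negative for small/moderate x (Li(x) overestimates), though Littlewood's theorem shows this sign changes infinitely often.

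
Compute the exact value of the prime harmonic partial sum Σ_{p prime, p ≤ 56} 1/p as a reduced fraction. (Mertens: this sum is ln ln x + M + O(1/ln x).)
Σ 1/p = 54766551458687142251/32589158477190044730

π(56) = 16, so the primes ≤ 56 are [2, 3, 5, 7, 11, 13, 17, 19, 23, 29, 31, 37, 41, 43, 47, 53]. Summing 1/p over these primes: 54766551458687142251/32589158477190044730 ≈ 1.6805. Mertens estimate ln ln(56) + 0.2615 ≈ 1.6541.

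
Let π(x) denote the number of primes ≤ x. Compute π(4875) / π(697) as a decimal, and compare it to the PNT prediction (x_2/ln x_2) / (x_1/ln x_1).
π(4875)/π(697) = 652/125 ≈ 5.2160;  PNT prediction ≈ 5.3922.

π(697) = 125 and π(4875) = 652, so π(4875)/π(697) ≈ 5.2160. The PNT-predicted ratio is (4875/ln(4875)) / (697/ln(697)) ≈ 5.3922. The two agree to within a few percent, as expected.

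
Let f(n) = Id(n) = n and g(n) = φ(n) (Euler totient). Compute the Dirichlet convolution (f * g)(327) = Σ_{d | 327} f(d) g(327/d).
(Id * φ)(327) = 1085

Divisors of 327: [1, 3, 109, 327]. For each d | 327:
  d = 1: Id(1) · φ(327/1) = 1 · 216 = 216
  d = 3: Id(3) · φ(327/3) = 3 · 108 = 324
  d = 109: Id(109) · φ(327/109) = 109 · 2 = 218
  d = 327: Id(327) · φ(327/327) = 327 · 1 = 327
Summing: (Id * φ)(327) = 216 + 324 + 218 + 327 = 1085.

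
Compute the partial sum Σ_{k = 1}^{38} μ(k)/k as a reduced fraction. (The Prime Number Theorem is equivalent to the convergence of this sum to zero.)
Σ μ(k)/k = 184344882947/7420738134810

Values of μ(k) for 1 ≤ k ≤ 38: μ(1) = 1, μ(2) = -1, μ(3) = -1, μ(5) = -1, μ(6) = 1, μ(7) = -1, μ(10) = 1, μ(11) = -1, μ(13) = -1, μ(14) = 1, μ(15) = 1, μ(17) = -1, μ(19) = -1, μ(21) = 1, μ(22) = 1, μ(23) = -1, μ(26) = 1, μ(29) = -1, μ(30) = -1, μ(31) = -1, μ(33) = 1, μ(34) = 1, μ(35) = 1, μ(37) = -1, μ(38) = 1, with μ = 0 on non-squarefree integers. Summing μ(k)/k for k where μ(k) ≠ 0 gives 184344882947/7420738134810 ≈ 0.0248. (PNT ⟺ this sum → 0 as n → ∞.)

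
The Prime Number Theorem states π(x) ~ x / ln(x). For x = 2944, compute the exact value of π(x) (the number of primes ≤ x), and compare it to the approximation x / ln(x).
π(2944) = 424;  x/ln(x) ≈ 368.57;  relative error ≈ 13.07%.

Directly count primes up to 2944: π(2944) = 424. The PNT approximation gives 2944/ln(2944) ≈ 2944/7.98752 ≈ 368.57. Relative error (π(x) − x/ln(x)) / π(x) ≈ 13.07%; the approximation is known to undercount slightly (Li(x) is a better estimate).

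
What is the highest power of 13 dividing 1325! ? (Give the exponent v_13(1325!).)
v_13(1325!) = 108

Legendre's formula: v_p(n!) = Σ_{k ≥ 1} ⌊n / p^k⌋. For p = 13, n = 1325, the terms are:
  ⌊1325/13^1⌋ = ⌊1325/13⌋ = 101
  ⌊1325/13^2⌋ = ⌊1325/169⌋ = 7
(the next term ⌊1325/13^3⌋ = 0, terminating the sum). Summing: v_13(1325!) = 101 + 7 = 108.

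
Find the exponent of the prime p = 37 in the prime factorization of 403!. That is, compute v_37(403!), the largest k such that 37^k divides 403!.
v_37(403!) = 10

Legendre's formula: v_p(n!) = Σ_{k ≥ 1} ⌊n / p^k⌋. For p = 37, n = 403, the terms are:
  ⌊403/37^1⌋ = ⌊403/37⌋ = 10
(the next term ⌊403/37^2⌋ = 0, terminating the sum). Summing: v_37(403!) = 10 = 10.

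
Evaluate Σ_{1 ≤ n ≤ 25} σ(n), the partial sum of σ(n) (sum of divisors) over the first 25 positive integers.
Σ_{n ≤ 25} σ(n) = 522

Compute σ(n) for each 1 ≤ n ≤ 25: σ(1) = 1, σ(2) = 3, σ(3) = 4, σ(4) = 7, σ(5) = 6, σ(6) = 12, σ(7) = 8, σ(8) = 15, σ(9) = 13, σ(10) = 18, σ(11) = 12, σ(12) = 28, σ(13) = 14, σ(14) = 24, σ(15) = 24, σ(16) = 31, σ(17) = 18, σ(18) = 39, σ(19) = 20, σ(20) = 42, σ(21) = 32, σ(22) = 36, σ(23) = 24, σ(24) = 60, σ(25) = 31. Summing all 25 values: 522. (Average order: Σ_{n ≤ x} σ(n) ~ (π²/12) x². For x = 25, (π²/12)·25² ≈ 514.04.)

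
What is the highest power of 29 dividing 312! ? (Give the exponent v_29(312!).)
v_29(312!) = 10

Legendre's formula: v_p(n!) = Σ_{k ≥ 1} ⌊n / p^k⌋. For p = 29, n = 312, the terms are:
  ⌊312/29^1⌋ = ⌊312/29⌋ = 10
(the next term ⌊312/29^2⌋ = 0, terminating the sum). Summing: v_29(312!) = 10 = 10.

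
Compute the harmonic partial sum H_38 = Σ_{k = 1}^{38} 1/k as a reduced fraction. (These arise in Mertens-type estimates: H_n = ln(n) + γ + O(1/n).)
H_38 = 2053580969474233/485721041551200

Direct summation: H_38 = 1 + 1/2 + ... + 1/38. The least common denominator is lcm(1, ..., 38) = 5342931457063200; over this denominator the numerator is 5342931457063200 + 2671465728531600 + 1780977152354400 + 1335732864265800 + 1068586291412640 + 890488576177200 + 763275922437600 + 667866432132900 + 593659050784800 + 534293145706320 + 485721041551200 + 445244288088600 + 410994727466400 + 381637961218800 + 356195430470880 + 333933216066450 + 314290085709600 + 296829525392400 + 281206918792800 + 267146572853160 + 254425307479200 + 242860520775600 + 232301367698400 + 222622144044300 + 213717258282528 + 205497363733200 + 197886350261600 + 190818980609400 + 184239015760800 + 178097715235440 + 172352627647200 + 166966608033225 + 161907013850400 + 157145042854800 + 152655184487520 + 148414762696200 + 144403552893600 + 140603459396400 = 22589390664216563, so H_38 = 22589390664216563/5342931457063200; reducing by gcd(22589390664216563, 5342931457063200) = 11 gives 2053580969474233/485721041551200 ≈ 4.22790. (The PNT-adjacent estimate ln(38) + γ ≈ 4.21480 matches within O(1/n).)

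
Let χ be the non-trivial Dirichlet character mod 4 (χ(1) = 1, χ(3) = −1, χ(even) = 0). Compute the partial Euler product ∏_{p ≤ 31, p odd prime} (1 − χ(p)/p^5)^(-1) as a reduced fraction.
∏ = 52015810615424538455317584769582112629834289625/52216435813704314792391924764477903837266444288

The odd primes p ≤ 31 are [3, 5, 7, 11, 13, 17, 19, 23, 29, 31]. For each, χ(p) = 1 if p ≡ 1 mod 4, χ(p) = −1 if p ≡ 3 mod 4. Taking (1 − χ(p)/p^5)^(-1) = p^5/(p^5 − χ(p)): (1 − (-1)/3^5)^(-1) · (1 − (1)/5^5)^(-1) · (1 − (-1)/7^5)^(-1) · (1 − (-1)/11^5)^(-1) · (1 − (1)/13^5)^(-1) · (1 − (1)/17^5)^(-1) · (1 − (-1)/19^5)^(-1) · (1 − (-1)/23^5)^(-1) · (1 − (1)/29^5)^(-1) · (1 − (-1)/31^5)^(-1) = 52015810615424538455317584769582112629834289625/52216435813704314792391924764477903837266444288.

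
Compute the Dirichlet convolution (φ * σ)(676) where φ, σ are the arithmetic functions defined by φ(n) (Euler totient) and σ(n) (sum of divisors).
(φ * σ)(676) = 6084

Divisors of 676: [1, 2, 4, 13, 26, 52, 169, 338, 676]. For each d | 676:
  d = 1: φ(1) · σ(676/1) = 1 · 1281 = 1281
  d = 2: φ(2) · σ(676/2) = 1 · 549 = 549
  d = 4: φ(4) · σ(676/4) = 2 · 183 = 366
  d = 13: φ(13) · σ(676/13) = 12 · 98 = 1176
  d = 26: φ(26) · σ(676/26) = 12 · 42 = 504
  d = 52: φ(52) · σ(676/52) = 24 · 14 = 336
  d = 169: φ(169) · σ(676/169) = 156 · 7 = 1092
  d = 338: φ(338) · σ(676/338) = 156 · 3 = 468
  d = 676: φ(676) · σ(676/676) = 312 · 1 = 312
Summing: (φ * σ)(676) = 1281 + 549 + 366 + 1176 + 504 + 336 + 1092 + 468 + 312 = 6084.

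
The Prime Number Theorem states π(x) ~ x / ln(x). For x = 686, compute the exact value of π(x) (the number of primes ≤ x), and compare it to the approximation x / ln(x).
π(686) = 124;  x/ln(x) ≈ 105.04;  relative error ≈ 15.29%.

Directly count primes up to 686: π(686) = 124. The PNT approximation gives 686/ln(686) ≈ 686/6.53088 ≈ 105.04. Relative error (π(x) − x/ln(x)) / π(x) ≈ 15.29%; the approximation is known to undercount slightly (Li(x) is a better estimate).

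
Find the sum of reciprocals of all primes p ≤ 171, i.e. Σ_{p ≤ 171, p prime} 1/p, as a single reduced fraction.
Σ 1/p = 1840793455149223796977553240989608507934961889604586193282330007699/962947420735983927056946215901134429196419130606213075415963491270

π(171) = 39, so the primes ≤ 171 are [2, 3, 5, 7, 11, 13, 17, 19, 23, 29, 31, 37, 41, 43, 47, 53, 59, 61, 67, 71, 73, 79, 83, 89, 97, 101, 103, 107, 109, 113, 127, 131, 137, 139, 149, 151, 157, 163, 167]. Summing 1/p over these primes: 1840793455149223796977553240989608507934961889604586193282330007699/962947420735983927056946215901134429196419130606213075415963491270 ≈ 1.9116. Mertens estimate ln ln(171) + 0.2615 ≈ 1.8989.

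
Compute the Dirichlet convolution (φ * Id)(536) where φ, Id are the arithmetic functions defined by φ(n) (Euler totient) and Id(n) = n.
(φ * Id)(536) = 2660

Divisors of 536: [1, 2, 4, 8, 67, 134, 268, 536]. For each d | 536:
  d = 1: φ(1) · Id(536/1) = 1 · 536 = 536
  d = 2: φ(2) · Id(536/2) = 1 · 268 = 268
  d = 4: φ(4) · Id(536/4) = 2 · 134 = 268
  d = 8: φ(8) · Id(536/8) = 4 · 67 = 268
  d = 67: φ(67) · Id(536/67) = 66 · 8 = 528
  d = 134: φ(134) · Id(536/134) = 66 · 4 = 264
  d = 268: φ(268) · Id(536/268) = 132 · 2 = 264
  d = 536: φ(536) · Id(536/536) = 264 · 1 = 264
Summing: (φ * Id)(536) = 536 + 268 + 268 + 268 + 528 + 264 + 264 + 264 = 2660.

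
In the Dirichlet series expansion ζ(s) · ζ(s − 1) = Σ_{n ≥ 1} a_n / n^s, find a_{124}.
σ(124) = 224

In the product (Σ m^0/m^s)(Σ k / k^s) = Σ (Σ_{d | n} d) / n^s, the coefficient of 1/n^s is σ(n) = Σ_{d | n} d. For n = 124, divisors are [1, 2, 4, 31, 62, 124]; summing: σ(124) = 224.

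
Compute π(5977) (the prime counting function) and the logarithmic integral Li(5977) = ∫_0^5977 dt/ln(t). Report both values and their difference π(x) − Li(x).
π(5977) = 781;  Li(5977) ≈ 797.77;  π(x) − Li(x) ≈ -16.77.

Direct count of primes ≤ 5977 gives π(5977) = 781. Numerical evaluation of the logarithmic integral gives Li(5977) ≈ 797.77. The difference π(x) − Li(x) ≈ -16.77 is typically negative for small/moderate x (Li(x) overestimates), though Littlewood's theorem shows this sign changes infinitely often.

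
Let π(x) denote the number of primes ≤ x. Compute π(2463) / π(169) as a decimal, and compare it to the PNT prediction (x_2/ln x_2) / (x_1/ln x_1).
π(2463)/π(169) = 364/39 ≈ 9.3333;  PNT prediction ≈ 9.5738.

π(169) = 39 and π(2463) = 364, so π(2463)/π(169) ≈ 9.3333. The PNT-predicted ratio is (2463/ln(2463)) / (169/ln(169)) ≈ 9.5738. The two agree to within a few percent, as expected.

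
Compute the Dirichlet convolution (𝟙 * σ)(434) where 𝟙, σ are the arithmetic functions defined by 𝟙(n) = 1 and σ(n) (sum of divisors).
(𝟙 * σ)(434) = 1188

Divisors of 434: [1, 2, 7, 14, 31, 62, 217, 434]. For each d | 434:
  d = 1: 𝟙(1) · σ(434/1) = 1 · 768 = 768
  d = 2: 𝟙(2) · σ(434/2) = 1 · 256 = 256
  d = 7: 𝟙(7) · σ(434/7) = 1 · 96 = 96
  d = 14: 𝟙(14) · σ(434/14) = 1 · 32 = 32
  d = 31: 𝟙(31) · σ(434/31) = 1 · 24 = 24
  d = 62: 𝟙(62) · σ(434/62) = 1 · 8 = 8
  d = 217: 𝟙(217) · σ(434/217) = 1 · 3 = 3
  d = 434: 𝟙(434) · σ(434/434) = 1 · 1 = 1
Summing: (𝟙 * σ)(434) = 768 + 256 + 96 + 32 + 24 + 8 + 3 + 1 = 1188.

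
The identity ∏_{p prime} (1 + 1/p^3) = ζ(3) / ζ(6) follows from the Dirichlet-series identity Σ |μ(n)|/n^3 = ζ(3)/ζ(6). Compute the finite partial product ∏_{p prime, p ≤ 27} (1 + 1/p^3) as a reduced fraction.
∏ = 16117288424681472/13642976755448975

The primes p ≤ 27 are [2, 3, 5, 7, 11, 13, 17, 19, 23]. For each, (1 + 1/p^3) = (p^3 + 1)/p^3. Multiplying these fractions over p ∈ [2, 3, 5, 7, 11, 13, 17, 19, 23] gives 16117288424681472/13642976755448975. (In the limit P → ∞ this tends to ζ(3)/ζ(6).)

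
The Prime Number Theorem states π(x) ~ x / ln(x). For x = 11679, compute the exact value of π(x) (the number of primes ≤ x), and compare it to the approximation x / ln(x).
π(11679) = 1401;  x/ln(x) ≈ 1247.02;  relative error ≈ 10.99%.

Directly count primes up to 11679: π(11679) = 1401. The PNT approximation gives 11679/ln(11679) ≈ 11679/9.36555 ≈ 1247.02. Relative error (π(x) − x/ln(x)) / π(x) ≈ 10.99%; the approximation is known to undercount slightly (Li(x) is a better estimate).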